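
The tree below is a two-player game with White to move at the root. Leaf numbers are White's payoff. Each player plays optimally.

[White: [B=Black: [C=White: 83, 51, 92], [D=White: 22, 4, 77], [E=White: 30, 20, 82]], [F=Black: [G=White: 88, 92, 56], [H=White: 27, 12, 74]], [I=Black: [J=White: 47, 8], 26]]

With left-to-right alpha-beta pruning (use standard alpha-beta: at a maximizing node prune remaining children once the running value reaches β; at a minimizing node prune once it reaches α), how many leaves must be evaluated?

C [α=-∞,β=+∞]: v=92
D [α=-∞,β=92]: v=77
E [α=-∞,β=77]: v=82
B [α=-∞,β=+∞]: v=77
G [α=77,β=+∞]: v=92
H [α=77,β=92]: v=74
F [α=77,β=+∞]: v=74
J [α=77,β=+∞]: v=47
I [α=77,β=+∞]: v=47 after child 1 ≤ α → α-cutoff, skip 1
Root [α=-∞,β=+∞]: v=77
Leaves evaluated: 17 of 18.

17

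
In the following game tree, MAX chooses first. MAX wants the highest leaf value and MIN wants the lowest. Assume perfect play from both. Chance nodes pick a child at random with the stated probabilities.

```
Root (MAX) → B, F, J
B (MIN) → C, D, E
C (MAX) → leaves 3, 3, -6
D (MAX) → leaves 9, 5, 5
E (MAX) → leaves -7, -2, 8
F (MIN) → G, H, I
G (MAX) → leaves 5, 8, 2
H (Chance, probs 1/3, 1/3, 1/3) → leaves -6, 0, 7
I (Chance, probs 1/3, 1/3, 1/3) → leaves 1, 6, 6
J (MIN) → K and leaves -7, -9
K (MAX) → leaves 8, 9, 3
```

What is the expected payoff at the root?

C (MAX): max(3, 3, -6) = 3
D (MAX): max(9, 5, 5) = 9
E (MAX): max(-7, -2, 8) = 8
B (MIN): min(3, 9, 8) = 3
G (MAX): max(5, 8, 2) = 8
H (Chance): 1/3·-6 + 1/3·0 + 1/3·7 = 0.33
I (Chance): 1/3·1 + 1/3·6 + 1/3·6 = 4.33
F (MIN): min(8, 0.33, 4.33) = 0.33
K (MAX): max(8, 9, 3) = 9
J (MIN): min(9, -7, -9) = -9
Root (MAX): max(3, 0.33, -9) = 3

3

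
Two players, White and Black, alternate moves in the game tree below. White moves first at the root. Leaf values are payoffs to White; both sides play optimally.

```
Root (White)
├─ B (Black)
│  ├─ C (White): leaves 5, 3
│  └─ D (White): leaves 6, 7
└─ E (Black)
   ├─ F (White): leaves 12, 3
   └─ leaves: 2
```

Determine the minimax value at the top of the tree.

5

C (White): max(5, 3) = 5
D (White): max(6, 7) = 7
B (Black): min(5, 7) = 5
F (White): max(12, 3) = 12
E (Black): min(12, 2) = 2
Root (White): max(5, 2) = 5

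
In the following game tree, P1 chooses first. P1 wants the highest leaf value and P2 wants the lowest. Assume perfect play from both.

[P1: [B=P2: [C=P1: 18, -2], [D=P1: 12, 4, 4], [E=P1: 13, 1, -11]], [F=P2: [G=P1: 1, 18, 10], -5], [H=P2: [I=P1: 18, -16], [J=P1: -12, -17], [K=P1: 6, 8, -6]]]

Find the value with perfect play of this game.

12

C (P1): max(18, -2) = 18
D (P1): max(12, 4, 4) = 12
E (P1): max(13, 1, -11) = 13
B (P2): min(18, 12, 13) = 12
G (P1): max(1, 18, 10) = 18
F (P2): min(18, -5) = -5
I (P1): max(18, -16) = 18
J (P1): max(-12, -17) = -12
K (P1): max(6, 8, -6) = 8
H (P2): min(18, -12, 8) = -12
Root (P1): max(12, -5, -12) = 12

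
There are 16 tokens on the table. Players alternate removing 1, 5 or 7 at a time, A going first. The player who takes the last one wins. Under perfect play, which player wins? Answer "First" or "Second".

i:   0  1  2  3  4  5  6  7  8  9 10 11 12 13 14 15 16
     L  W  L  W  L  W  L  W  L  W  L  W  L  W  L  W  L
Position 16 is L, so the second player wins.

Second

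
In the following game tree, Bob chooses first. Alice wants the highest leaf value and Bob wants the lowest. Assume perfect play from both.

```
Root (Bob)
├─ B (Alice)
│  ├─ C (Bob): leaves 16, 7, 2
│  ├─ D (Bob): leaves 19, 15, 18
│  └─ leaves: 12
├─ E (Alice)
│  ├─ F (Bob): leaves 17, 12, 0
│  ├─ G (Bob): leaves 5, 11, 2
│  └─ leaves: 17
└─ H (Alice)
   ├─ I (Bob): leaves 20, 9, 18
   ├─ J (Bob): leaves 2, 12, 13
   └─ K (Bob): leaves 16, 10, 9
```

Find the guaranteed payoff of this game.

9

C (Bob): min(16, 7, 2) = 2
D (Bob): min(19, 15, 18) = 15
B (Alice): max(2, 15, 12) = 15
F (Bob): min(17, 12, 0) = 0
G (Bob): min(5, 11, 2) = 2
E (Alice): max(0, 2, 17) = 17
I (Bob): min(20, 9, 18) = 9
J (Bob): min(2, 12, 13) = 2
K (Bob): min(16, 10, 9) = 9
H (Alice): max(9, 2, 9) = 9
Root (Bob): min(15, 17, 9) = 9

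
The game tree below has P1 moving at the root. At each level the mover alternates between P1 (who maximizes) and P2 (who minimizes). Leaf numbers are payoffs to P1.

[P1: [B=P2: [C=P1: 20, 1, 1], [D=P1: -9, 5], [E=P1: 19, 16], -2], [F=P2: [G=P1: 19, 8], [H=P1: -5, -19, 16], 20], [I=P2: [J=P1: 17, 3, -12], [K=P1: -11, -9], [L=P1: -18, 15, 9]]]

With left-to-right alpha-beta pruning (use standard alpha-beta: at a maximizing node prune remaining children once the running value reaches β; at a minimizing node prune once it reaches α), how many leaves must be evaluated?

18

C [α=-∞,β=+∞]: v=20
D [α=-∞,β=20]: v=5
E [α=-∞,β=5]: v=19 after child 1 ≥ β → β-cutoff, skip 1
B [α=-∞,β=+∞]: v=-2
G [α=-2,β=+∞]: v=19
H [α=-2,β=19]: v=16
F [α=-2,β=+∞]: v=16
J [α=16,β=+∞]: v=17
K [α=16,β=17]: v=-9
I [α=16,β=+∞]: v=-9 after child 2 ≤ α → α-cutoff, skip 1
Root [α=-∞,β=+∞]: v=16
Leaves evaluated: 18 of 22.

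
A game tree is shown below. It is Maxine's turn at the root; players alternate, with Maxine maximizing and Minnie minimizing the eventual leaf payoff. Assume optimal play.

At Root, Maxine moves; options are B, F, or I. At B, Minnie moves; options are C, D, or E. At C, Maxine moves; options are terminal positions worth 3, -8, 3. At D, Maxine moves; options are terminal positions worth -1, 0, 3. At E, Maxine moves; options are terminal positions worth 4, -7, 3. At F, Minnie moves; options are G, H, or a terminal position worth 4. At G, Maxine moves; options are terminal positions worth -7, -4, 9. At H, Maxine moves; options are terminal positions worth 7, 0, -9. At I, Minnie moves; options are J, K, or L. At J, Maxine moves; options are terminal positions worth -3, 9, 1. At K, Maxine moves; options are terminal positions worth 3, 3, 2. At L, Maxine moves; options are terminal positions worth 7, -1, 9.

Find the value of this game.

C (Maxine): max(3, -8, 3) = 3
D (Maxine): max(-1, 0, 3) = 3
E (Maxine): max(4, -7, 3) = 4
B (Minnie): min(3, 3, 4) = 3
G (Maxine): max(-7, -4, 9) = 9
H (Maxine): max(7, 0, -9) = 7
F (Minnie): min(9, 7, 4) = 4
J (Maxine): max(-3, 9, 1) = 9
K (Maxine): max(3, 3, 2) = 3
L (Maxine): max(7, -1, 9) = 9
I (Minnie): min(9, 3, 9) = 3
Root (Maxine): max(3, 4, 3) = 4

4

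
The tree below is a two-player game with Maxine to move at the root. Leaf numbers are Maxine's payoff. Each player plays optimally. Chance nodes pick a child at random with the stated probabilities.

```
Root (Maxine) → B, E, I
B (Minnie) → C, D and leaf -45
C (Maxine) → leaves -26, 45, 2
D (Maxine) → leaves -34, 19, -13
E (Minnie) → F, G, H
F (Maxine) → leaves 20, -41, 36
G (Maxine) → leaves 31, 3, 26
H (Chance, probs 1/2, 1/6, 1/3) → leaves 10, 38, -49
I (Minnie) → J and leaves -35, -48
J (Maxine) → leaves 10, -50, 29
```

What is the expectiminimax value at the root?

C (Maxine): max(-26, 45, 2) = 45
D (Maxine): max(-34, 19, -13) = 19
B (Minnie): min(45, 19, -45) = -45
F (Maxine): max(20, -41, 36) = 36
G (Maxine): max(31, 3, 26) = 31
H (Chance): 1/2·10 + 1/6·38 + 1/3·-49 = -5
E (Minnie): min(36, 31, -5) = -5
J (Maxine): max(10, -50, 29) = 29
I (Minnie): min(29, -35, -48) = -48
Root (Maxine): max(-45, -5, -48) = -5

-5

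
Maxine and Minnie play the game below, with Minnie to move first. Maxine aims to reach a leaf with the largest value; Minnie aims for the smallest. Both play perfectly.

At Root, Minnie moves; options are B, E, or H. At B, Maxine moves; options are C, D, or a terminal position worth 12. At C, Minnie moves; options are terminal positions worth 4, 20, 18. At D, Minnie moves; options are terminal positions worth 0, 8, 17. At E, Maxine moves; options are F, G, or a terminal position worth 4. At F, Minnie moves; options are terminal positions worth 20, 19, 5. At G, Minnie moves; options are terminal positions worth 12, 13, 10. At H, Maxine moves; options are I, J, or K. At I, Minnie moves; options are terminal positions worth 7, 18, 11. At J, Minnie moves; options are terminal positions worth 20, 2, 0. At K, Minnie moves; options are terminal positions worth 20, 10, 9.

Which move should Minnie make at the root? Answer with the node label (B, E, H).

H

C (Minnie): min(4, 20, 18) = 4
D (Minnie): min(0, 8, 17) = 0
B (Maxine): max(4, 0, 12) = 12
F (Minnie): min(20, 19, 5) = 5
G (Minnie): min(12, 13, 10) = 10
E (Maxine): max(5, 10, 4) = 10
I (Minnie): min(7, 18, 11) = 7
J (Minnie): min(20, 2, 0) = 0
K (Minnie): min(20, 10, 9) = 9
H (Maxine): max(7, 0, 9) = 9
Root (Minnie): min(12, 10, 9) = 9
Minnie picks the child with the lowest value: H (value 9).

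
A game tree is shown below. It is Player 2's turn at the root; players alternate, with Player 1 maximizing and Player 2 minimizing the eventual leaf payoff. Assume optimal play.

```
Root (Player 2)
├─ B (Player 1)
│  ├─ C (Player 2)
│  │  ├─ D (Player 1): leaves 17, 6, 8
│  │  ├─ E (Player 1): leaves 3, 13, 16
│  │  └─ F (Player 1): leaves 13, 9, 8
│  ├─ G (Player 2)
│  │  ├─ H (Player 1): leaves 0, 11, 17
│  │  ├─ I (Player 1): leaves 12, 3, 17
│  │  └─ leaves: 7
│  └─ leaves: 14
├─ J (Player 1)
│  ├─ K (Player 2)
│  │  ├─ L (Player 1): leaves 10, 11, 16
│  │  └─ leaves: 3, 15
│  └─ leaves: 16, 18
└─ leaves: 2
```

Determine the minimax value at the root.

D (Player 1): max(17, 6, 8) = 17
E (Player 1): max(3, 13, 16) = 16
F (Player 1): max(13, 9, 8) = 13
C (Player 2): min(17, 16, 13) = 13
H (Player 1): max(0, 11, 17) = 17
I (Player 1): max(12, 3, 17) = 17
G (Player 2): min(17, 17, 7) = 7
B (Player 1): max(13, 7, 14) = 14
L (Player 1): max(10, 11, 16) = 16
K (Player 2): min(16, 3, 15) = 3
J (Player 1): max(3, 16, 18) = 18
Root (Player 2): min(14, 18, 2) = 2

2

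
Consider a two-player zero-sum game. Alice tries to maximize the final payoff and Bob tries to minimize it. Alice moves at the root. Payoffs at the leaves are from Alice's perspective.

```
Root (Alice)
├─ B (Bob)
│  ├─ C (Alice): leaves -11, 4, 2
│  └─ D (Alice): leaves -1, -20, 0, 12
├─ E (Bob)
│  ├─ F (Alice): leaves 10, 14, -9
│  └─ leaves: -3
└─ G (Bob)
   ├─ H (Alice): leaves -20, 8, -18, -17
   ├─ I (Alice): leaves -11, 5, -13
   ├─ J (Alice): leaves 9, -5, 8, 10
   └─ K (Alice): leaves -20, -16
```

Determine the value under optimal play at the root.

C (Alice): max(-11, 4, 2) = 4
D (Alice): max(-1, -20, 0, 12) = 12
B (Bob): min(4, 12) = 4
F (Alice): max(10, 14, -9) = 14
E (Bob): min(14, -3) = -3
H (Alice): max(-20, 8, -18, -17) = 8
I (Alice): max(-11, 5, -13) = 5
J (Alice): max(9, -5, 8, 10) = 10
K (Alice): max(-20, -16) = -16
G (Bob): min(8, 5, 10, -16) = -16
Root (Alice): max(4, -3, -16) = 4

4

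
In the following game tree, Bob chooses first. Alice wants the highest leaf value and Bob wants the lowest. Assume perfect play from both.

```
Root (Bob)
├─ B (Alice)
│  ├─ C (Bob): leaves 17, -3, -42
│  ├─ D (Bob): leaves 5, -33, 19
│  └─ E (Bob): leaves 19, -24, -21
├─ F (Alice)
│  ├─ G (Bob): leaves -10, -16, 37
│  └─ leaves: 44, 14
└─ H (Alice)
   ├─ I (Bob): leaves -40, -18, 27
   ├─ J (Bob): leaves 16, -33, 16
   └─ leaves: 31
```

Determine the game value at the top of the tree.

-24

C (Bob): min(17, -3, -42) = -42
D (Bob): min(5, -33, 19) = -33
E (Bob): min(19, -24, -21) = -24
B (Alice): max(-42, -33, -24) = -24
G (Bob): min(-10, -16, 37) = -16
F (Alice): max(-16, 44, 14) = 44
I (Bob): min(-40, -18, 27) = -40
J (Bob): min(16, -33, 16) = -33
H (Alice): max(-40, -33, 31) = 31
Root (Bob): min(-24, 44, 31) = -24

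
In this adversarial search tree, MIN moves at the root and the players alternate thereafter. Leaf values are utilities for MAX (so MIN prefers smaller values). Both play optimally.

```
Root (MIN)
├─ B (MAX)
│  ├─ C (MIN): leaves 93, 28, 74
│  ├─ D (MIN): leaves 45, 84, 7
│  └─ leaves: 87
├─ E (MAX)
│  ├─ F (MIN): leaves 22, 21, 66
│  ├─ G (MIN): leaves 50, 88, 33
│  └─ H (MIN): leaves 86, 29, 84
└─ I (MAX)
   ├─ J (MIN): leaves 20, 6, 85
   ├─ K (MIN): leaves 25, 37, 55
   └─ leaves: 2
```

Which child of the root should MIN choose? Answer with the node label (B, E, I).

I

C (MIN): min(93, 28, 74) = 28
D (MIN): min(45, 84, 7) = 7
B (MAX): max(28, 7, 87) = 87
F (MIN): min(22, 21, 66) = 21
G (MIN): min(50, 88, 33) = 33
H (MIN): min(86, 29, 84) = 29
E (MAX): max(21, 33, 29) = 33
J (MIN): min(20, 6, 85) = 6
K (MIN): min(25, 37, 55) = 25
I (MAX): max(6, 25, 2) = 25
Root (MIN): min(87, 33, 25) = 25
MIN picks the child with the lowest value: I (value 25).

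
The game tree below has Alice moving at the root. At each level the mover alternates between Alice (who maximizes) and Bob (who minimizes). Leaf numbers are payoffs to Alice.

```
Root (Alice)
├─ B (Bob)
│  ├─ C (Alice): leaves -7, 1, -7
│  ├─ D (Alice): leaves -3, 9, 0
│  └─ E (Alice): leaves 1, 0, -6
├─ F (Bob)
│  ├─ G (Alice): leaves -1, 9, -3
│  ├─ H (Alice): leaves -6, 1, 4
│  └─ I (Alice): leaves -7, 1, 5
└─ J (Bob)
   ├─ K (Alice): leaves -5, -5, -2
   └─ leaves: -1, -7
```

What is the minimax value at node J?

-7

K: max(-5, -5, -2) = -2
J: min(-2, -1, -7) = -7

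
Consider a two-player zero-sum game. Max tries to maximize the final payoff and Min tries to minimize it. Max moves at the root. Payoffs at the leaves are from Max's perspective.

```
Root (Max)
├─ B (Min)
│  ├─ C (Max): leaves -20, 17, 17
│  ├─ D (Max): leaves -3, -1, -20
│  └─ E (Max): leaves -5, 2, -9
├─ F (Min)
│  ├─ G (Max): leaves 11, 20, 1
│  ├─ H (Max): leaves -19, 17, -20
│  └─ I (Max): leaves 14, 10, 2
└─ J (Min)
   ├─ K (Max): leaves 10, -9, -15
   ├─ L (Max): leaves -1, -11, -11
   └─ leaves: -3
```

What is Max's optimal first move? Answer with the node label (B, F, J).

C (Max): max(-20, 17, 17) = 17
D (Max): max(-3, -1, -20) = -1
E (Max): max(-5, 2, -9) = 2
B (Min): min(17, -1, 2) = -1
G (Max): max(11, 20, 1) = 20
H (Max): max(-19, 17, -20) = 17
I (Max): max(14, 10, 2) = 14
F (Min): min(20, 17, 14) = 14
K (Max): max(10, -9, -15) = 10
L (Max): max(-1, -11, -11) = -1
J (Min): min(10, -1, -3) = -3
Root (Max): max(-1, 14, -3) = 14
Max picks the child with the highest value: F (value 14).

F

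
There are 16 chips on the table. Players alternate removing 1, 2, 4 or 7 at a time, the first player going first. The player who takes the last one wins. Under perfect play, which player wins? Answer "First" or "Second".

W/L table (W = player to move can force a win):
i:   0  1  2  3  4  5  6  7  8  9 10 11 12 13 14 15 16
     L  W  W  L  W  W  L  W  W  L  W  W  L  W  W  L  W
Position 16 is W, so the first player wins.

First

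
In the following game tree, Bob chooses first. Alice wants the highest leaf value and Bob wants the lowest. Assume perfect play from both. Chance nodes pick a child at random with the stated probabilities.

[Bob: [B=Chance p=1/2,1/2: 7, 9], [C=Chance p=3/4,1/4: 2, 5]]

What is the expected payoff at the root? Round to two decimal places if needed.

2.75

B (Chance): 1/2·7 + 1/2·9 = 8
C (Chance): 3/4·2 + 1/4·5 = 2.75
Root (Bob): min(8, 2.75) = 2.75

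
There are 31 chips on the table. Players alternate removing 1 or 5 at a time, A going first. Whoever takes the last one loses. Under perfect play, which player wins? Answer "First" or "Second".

Second

W/L table (W = player to move can force a win):
i:   0  1  2  3  4  5  6  7  8  9 10 11 12 13 14 15 16 17 18 19 20 21 22 23 24 25 26 27 28 29 30 31
     W  L  W  L  W  L  W  L  W  L  W  L  W  L  W  L  W  L  W  L  W  L  W  L  W  L  W  L  W  L  W  L
Position 31 is L, so the second player wins.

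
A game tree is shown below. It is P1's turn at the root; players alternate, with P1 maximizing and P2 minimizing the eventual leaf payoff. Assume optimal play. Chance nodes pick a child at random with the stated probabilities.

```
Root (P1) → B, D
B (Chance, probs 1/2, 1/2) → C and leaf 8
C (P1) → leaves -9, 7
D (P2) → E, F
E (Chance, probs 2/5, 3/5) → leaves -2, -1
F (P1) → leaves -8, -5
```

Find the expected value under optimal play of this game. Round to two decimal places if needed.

C (P1): max(-9, 7) = 7
B (Chance): 1/2·7 + 1/2·8 = 7.5
E (Chance): 2/5·-2 + 3/5·-1 = -1.4
F (P1): max(-8, -5) = -5
D (P2): min(-1.4, -5) = -5
Root (P1): max(7.5, -5) = 7.5

7.5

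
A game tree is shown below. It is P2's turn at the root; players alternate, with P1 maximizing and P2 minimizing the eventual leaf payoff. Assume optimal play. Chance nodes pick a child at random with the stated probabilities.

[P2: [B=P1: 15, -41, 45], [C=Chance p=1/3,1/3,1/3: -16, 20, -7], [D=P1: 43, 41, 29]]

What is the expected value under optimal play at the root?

-1

B (P1): max(15, -41, 45) = 45
C (Chance): 1/3·-16 + 1/3·20 + 1/3·-7 = -1
D (P1): max(43, 41, 29) = 43
Root (P2): min(45, -1, 43) = -1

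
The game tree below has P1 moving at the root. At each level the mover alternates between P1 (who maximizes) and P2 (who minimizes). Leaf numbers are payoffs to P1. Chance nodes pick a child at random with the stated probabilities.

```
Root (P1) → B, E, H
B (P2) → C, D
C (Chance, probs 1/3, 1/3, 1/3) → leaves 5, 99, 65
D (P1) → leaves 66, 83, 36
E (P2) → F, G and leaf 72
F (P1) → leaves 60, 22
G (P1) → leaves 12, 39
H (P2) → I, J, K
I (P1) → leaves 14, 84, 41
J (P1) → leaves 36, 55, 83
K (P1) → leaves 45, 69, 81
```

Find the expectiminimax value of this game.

81

C (Chance): 1/3·5 + 1/3·99 + 1/3·65 = 56.33
D (P1): max(66, 83, 36) = 83
B (P2): min(56.33, 83) = 56.33
F (P1): max(60, 22) = 60
G (P1): max(12, 39) = 39
E (P2): min(60, 39, 72) = 39
I (P1): max(14, 84, 41) = 84
J (P1): max(36, 55, 83) = 83
K (P1): max(45, 69, 81) = 81
H (P2): min(84, 83, 81) = 81
Root (P1): max(56.33, 39, 81) = 81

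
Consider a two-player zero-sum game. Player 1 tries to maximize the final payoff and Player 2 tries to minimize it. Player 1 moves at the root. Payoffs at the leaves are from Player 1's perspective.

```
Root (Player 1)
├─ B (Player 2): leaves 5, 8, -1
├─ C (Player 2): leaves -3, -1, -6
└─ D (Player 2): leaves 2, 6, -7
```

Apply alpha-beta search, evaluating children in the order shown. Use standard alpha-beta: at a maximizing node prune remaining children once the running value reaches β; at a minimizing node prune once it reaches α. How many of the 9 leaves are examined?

B [α=-∞,β=+∞]: v=-1
C [α=-1,β=+∞]: v=-3 after child 1 ≤ α → α-cutoff, skip 2
D [α=-1,β=+∞]: v=-7
Root [α=-∞,β=+∞]: v=-1
Leaves evaluated: 7 of 9.

7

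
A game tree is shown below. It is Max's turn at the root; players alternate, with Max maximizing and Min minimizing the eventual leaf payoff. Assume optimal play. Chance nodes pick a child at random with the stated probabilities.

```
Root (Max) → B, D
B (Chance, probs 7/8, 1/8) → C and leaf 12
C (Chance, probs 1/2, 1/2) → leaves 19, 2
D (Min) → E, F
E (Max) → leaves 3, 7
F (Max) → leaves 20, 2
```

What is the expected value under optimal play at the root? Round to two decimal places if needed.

C (Chance): 1/2·19 + 1/2·2 = 10.5
B (Chance): 7/8·10.5 + 1/8·12 = 10.69
E (Max): max(3, 7) = 7
F (Max): max(20, 2) = 20
D (Min): min(7, 20) = 7
Root (Max): max(10.69, 7) = 10.69

10.69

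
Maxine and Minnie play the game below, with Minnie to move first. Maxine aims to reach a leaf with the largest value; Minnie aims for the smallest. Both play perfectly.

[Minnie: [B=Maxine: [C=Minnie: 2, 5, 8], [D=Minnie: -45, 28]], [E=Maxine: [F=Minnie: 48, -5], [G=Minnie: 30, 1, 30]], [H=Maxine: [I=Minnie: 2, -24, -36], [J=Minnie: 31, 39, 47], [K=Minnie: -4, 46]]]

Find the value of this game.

1

C (Minnie): min(2, 5, 8) = 2
D (Minnie): min(-45, 28) = -45
B (Maxine): max(2, -45) = 2
F (Minnie): min(48, -5) = -5
G (Minnie): min(30, 1, 30) = 1
E (Maxine): max(-5, 1) = 1
I (Minnie): min(2, -24, -36) = -36
J (Minnie): min(31, 39, 47) = 31
K (Minnie): min(-4, 46) = -4
H (Maxine): max(-36, 31, -4) = 31
Root (Minnie): min(2, 1, 31) = 1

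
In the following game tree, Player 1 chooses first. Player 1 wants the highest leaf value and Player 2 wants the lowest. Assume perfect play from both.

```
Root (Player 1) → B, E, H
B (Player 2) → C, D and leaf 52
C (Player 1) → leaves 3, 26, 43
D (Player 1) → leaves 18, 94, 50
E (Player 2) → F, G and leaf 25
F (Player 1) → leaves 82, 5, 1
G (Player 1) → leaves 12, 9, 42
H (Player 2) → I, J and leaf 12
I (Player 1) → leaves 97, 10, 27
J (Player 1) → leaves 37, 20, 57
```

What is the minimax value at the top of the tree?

43

C (Player 1): max(3, 26, 43) = 43
D (Player 1): max(18, 94, 50) = 94
B (Player 2): min(43, 94, 52) = 43
F (Player 1): max(82, 5, 1) = 82
G (Player 1): max(12, 9, 42) = 42
E (Player 2): min(82, 42, 25) = 25
I (Player 1): max(97, 10, 27) = 97
J (Player 1): max(37, 20, 57) = 57
H (Player 2): min(97, 57, 12) = 12
Root (Player 1): max(43, 25, 12) = 43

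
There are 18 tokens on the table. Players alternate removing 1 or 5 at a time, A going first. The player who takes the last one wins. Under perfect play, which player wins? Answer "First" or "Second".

Compute winning (W) and losing (L) positions by backward induction:
i:   0  1  2  3  4  5  6  7  8  9 10 11 12 13 14 15 16 17 18
     L  W  L  W  L  W  L  W  L  W  L  W  L  W  L  W  L  W  L
Position 18 is L, so the second player wins.

Second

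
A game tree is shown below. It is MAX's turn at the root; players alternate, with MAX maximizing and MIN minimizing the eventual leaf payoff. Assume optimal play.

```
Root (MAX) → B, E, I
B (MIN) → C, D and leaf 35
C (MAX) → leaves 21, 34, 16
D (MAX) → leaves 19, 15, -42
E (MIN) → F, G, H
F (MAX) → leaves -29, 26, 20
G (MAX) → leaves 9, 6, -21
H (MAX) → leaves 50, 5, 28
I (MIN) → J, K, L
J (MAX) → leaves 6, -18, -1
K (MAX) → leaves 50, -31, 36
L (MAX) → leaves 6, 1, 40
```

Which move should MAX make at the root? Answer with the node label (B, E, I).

B

C (MAX): max(21, 34, 16) = 34
D (MAX): max(19, 15, -42) = 19
B (MIN): min(34, 19, 35) = 19
F (MAX): max(-29, 26, 20) = 26
G (MAX): max(9, 6, -21) = 9
H (MAX): max(50, 5, 28) = 50
E (MIN): min(26, 9, 50) = 9
J (MAX): max(6, -18, -1) = 6
K (MAX): max(50, -31, 36) = 50
L (MAX): max(6, 1, 40) = 40
I (MIN): min(6, 50, 40) = 6
Root (MAX): max(19, 9, 6) = 19
MAX picks the child with the highest value: B (value 19).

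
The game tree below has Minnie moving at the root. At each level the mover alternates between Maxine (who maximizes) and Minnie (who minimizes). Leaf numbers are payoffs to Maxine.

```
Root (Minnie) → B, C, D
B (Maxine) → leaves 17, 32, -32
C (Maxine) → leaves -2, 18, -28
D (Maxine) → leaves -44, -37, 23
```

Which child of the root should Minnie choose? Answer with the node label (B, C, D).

B (Maxine): max(17, 32, -32) = 32
C (Maxine): max(-2, 18, -28) = 18
D (Maxine): max(-44, -37, 23) = 23
Root (Minnie): min(32, 18, 23) = 18
Minnie picks the child with the lowest value: C (value 18).

C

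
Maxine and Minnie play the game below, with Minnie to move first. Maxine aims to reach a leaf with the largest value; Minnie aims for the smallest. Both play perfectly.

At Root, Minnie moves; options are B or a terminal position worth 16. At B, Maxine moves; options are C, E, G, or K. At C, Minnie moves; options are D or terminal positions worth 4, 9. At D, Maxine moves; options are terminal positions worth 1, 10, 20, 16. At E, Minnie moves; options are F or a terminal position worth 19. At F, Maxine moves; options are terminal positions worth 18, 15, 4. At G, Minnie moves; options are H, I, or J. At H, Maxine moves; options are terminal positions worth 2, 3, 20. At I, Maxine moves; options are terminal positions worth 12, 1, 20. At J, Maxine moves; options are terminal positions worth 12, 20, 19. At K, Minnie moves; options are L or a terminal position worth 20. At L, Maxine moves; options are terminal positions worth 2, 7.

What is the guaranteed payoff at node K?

7

L: max(2, 7) = 7
K: min(7, 20) = 7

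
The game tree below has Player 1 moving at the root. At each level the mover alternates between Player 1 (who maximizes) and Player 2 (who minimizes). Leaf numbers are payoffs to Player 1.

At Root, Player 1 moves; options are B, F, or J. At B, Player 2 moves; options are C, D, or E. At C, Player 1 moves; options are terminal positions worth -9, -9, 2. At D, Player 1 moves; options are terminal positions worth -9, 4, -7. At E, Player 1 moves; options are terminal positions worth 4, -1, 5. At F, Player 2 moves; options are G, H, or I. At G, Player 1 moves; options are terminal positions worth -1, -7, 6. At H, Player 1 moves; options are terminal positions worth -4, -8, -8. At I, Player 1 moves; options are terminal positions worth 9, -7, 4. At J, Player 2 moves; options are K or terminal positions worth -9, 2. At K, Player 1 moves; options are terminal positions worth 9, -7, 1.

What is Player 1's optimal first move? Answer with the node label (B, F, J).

C (Player 1): max(-9, -9, 2) = 2
D (Player 1): max(-9, 4, -7) = 4
E (Player 1): max(4, -1, 5) = 5
B (Player 2): min(2, 4, 5) = 2
G (Player 1): max(-1, -7, 6) = 6
H (Player 1): max(-4, -8, -8) = -4
I (Player 1): max(9, -7, 4) = 9
F (Player 2): min(6, -4, 9) = -4
K (Player 1): max(9, -7, 1) = 9
J (Player 2): min(9, -9, 2) = -9
Root (Player 1): max(2, -4, -9) = 2
Player 1 picks the child with the highest value: B (value 2).

B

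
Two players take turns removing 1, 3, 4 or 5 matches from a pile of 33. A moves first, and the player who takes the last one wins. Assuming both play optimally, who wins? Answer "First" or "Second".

First

W/L table (W = player to move can force a win):
i:   0  1  2  3  4  5  6  7  8  9 10 11 12 13 14 15 16 17 18 19 20 21 22 23 24 25 26 27 28 29 30 31 32 33
     L  W  L  W  W  W  W  W  L  W  L  W  W  W  W  W  L  W  L  W  W  W  W  W  L  W  L  W  W  W  W  W  L  W
Position 33 is W, so the first player wins.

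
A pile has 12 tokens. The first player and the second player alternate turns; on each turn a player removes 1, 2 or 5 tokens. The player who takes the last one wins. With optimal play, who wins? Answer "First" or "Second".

Compute winning (W) and losing (L) positions by backward induction:
i:   0  1  2  3  4  5  6  7  8  9 10 11 12
     L  W  W  L  W  W  L  W  W  L  W  W  L
Position 12 is L, so the second player wins.

Second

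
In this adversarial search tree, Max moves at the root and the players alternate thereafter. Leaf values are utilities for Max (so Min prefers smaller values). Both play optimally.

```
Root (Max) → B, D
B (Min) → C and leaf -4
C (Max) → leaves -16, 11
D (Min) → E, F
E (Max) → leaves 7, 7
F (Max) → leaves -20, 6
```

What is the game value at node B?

-4

C: max(-16, 11) = 11
B: min(11, -4) = -4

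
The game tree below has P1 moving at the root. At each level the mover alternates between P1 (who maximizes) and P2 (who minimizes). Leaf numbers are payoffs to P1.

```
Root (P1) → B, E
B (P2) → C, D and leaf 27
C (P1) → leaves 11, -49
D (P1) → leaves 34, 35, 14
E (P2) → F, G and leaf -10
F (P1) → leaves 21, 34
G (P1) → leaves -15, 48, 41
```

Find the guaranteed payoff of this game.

11

C (P1): max(11, -49) = 11
D (P1): max(34, 35, 14) = 35
B (P2): min(11, 35, 27) = 11
F (P1): max(21, 34) = 34
G (P1): max(-15, 48, 41) = 48
E (P2): min(34, 48, -10) = -10
Root (P1): max(11, -10) = 11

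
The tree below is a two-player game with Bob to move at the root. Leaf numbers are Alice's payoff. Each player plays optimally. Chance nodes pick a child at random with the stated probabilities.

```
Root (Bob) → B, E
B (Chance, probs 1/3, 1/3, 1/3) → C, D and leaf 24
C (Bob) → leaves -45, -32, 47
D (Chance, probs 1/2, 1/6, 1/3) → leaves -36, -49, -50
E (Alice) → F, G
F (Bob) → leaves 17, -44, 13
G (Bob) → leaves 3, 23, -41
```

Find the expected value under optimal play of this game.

-41

C (Bob): min(-45, -32, 47) = -45
D (Chance): 1/2·-36 + 1/6·-49 + 1/3·-50 = -42.83
B (Chance): 1/3·-45 + 1/3·-42.83 + 1/3·24 = -21.28
F (Bob): min(17, -44, 13) = -44
G (Bob): min(3, 23, -41) = -41
E (Alice): max(-44, -41) = -41
Root (Bob): min(-21.28, -41) = -41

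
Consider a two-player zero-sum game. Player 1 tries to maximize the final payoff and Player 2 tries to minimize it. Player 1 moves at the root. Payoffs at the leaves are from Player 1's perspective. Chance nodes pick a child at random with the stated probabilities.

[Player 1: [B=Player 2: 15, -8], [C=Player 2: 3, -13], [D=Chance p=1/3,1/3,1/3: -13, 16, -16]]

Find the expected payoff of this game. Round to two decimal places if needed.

-4.33

B (Player 2): min(15, -8) = -8
C (Player 2): min(3, -13) = -13
D (Chance): 1/3·-13 + 1/3·16 + 1/3·-16 = -4.33
Root (Player 1): max(-8, -13, -4.33) = -4.33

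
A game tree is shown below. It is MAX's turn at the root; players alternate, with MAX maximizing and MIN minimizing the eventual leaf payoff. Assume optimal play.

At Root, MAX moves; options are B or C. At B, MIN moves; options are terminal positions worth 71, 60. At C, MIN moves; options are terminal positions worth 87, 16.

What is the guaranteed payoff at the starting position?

60

B (MIN): min(71, 60) = 60
C (MIN): min(87, 16) = 16
Root (MAX): max(60, 16) = 60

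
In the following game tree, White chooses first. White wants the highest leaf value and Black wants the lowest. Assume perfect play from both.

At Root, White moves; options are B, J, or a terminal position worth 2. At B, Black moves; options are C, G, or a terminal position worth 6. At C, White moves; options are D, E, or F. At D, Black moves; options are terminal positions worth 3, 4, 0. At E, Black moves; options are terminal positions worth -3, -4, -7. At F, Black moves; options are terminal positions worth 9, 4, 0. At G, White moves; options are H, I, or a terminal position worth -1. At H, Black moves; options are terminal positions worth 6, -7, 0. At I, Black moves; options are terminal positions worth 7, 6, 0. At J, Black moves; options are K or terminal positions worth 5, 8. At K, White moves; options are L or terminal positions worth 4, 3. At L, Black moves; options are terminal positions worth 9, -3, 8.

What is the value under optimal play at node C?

0

D: min(3, 4, 0) = 0
E: min(-3, -4, -7) = -7
F: min(9, 4, 0) = 0
C: max(0, -7, 0) = 0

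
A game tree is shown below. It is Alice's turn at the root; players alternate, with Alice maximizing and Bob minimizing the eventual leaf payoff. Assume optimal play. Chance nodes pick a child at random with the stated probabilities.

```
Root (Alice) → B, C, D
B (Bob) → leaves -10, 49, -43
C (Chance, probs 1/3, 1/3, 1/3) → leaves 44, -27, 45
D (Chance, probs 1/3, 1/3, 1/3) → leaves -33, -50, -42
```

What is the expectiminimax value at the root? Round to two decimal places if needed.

B (Bob): min(-10, 49, -43) = -43
C (Chance): 1/3·44 + 1/3·-27 + 1/3·45 = 20.67
D (Chance): 1/3·-33 + 1/3·-50 + 1/3·-42 = -41.67
Root (Alice): max(-43, 20.67, -41.67) = 20.67

20.67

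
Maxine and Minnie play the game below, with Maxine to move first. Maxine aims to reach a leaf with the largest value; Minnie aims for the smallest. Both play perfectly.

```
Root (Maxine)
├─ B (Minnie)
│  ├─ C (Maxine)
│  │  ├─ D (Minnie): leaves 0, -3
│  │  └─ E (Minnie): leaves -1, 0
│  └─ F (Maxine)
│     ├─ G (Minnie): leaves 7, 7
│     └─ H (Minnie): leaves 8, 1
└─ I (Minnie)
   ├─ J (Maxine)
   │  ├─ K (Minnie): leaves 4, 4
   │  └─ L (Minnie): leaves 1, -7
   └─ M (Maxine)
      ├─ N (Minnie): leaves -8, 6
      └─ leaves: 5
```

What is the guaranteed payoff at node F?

G: min(7, 7) = 7
H: min(8, 1) = 1
F: max(7, 1) = 7

7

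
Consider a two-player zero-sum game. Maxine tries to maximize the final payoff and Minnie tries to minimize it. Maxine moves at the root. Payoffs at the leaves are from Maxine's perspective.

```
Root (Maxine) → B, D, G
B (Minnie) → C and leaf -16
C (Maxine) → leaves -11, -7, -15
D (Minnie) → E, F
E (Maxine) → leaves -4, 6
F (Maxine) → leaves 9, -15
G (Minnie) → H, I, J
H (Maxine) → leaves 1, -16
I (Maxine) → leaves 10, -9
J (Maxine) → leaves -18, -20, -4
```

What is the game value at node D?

6

E: max(-4, 6) = 6
F: max(9, -15) = 9
D: min(6, 9) = 6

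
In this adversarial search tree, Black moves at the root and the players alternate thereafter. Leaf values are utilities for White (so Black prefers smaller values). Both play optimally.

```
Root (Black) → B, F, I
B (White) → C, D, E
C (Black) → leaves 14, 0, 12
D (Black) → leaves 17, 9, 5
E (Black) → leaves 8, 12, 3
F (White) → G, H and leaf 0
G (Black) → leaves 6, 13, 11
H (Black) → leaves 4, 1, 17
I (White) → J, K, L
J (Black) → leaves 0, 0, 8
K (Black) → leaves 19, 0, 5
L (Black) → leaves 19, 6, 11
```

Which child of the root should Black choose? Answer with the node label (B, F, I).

C (Black): min(14, 0, 12) = 0
D (Black): min(17, 9, 5) = 5
E (Black): min(8, 12, 3) = 3
B (White): max(0, 5, 3) = 5
G (Black): min(6, 13, 11) = 6
H (Black): min(4, 1, 17) = 1
F (White): max(6, 1, 0) = 6
J (Black): min(0, 0, 8) = 0
K (Black): min(19, 0, 5) = 0
L (Black): min(19, 6, 11) = 6
I (White): max(0, 0, 6) = 6
Root (Black): min(5, 6, 6) = 5
Black picks the child with the lowest value: B (value 5).

B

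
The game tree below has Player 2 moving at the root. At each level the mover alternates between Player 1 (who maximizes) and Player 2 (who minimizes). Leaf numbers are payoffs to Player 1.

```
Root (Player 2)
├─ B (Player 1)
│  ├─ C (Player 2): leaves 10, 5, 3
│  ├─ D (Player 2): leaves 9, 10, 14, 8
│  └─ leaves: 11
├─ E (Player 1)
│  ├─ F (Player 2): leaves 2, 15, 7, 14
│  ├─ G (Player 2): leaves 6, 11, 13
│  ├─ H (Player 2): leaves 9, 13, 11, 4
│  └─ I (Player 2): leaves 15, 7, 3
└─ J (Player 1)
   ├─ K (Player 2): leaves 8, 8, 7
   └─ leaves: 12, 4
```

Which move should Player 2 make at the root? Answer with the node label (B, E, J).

C (Player 2): min(10, 5, 3) = 3
D (Player 2): min(9, 10, 14, 8) = 8
B (Player 1): max(3, 8, 11) = 11
F (Player 2): min(2, 15, 7, 14) = 2
G (Player 2): min(6, 11, 13) = 6
H (Player 2): min(9, 13, 11, 4) = 4
I (Player 2): min(15, 7, 3) = 3
E (Player 1): max(2, 6, 4, 3) = 6
K (Player 2): min(8, 8, 7) = 7
J (Player 1): max(7, 12, 4) = 12
Root (Player 2): min(11, 6, 12) = 6
Player 2 picks the child with the lowest value: E (value 6).

E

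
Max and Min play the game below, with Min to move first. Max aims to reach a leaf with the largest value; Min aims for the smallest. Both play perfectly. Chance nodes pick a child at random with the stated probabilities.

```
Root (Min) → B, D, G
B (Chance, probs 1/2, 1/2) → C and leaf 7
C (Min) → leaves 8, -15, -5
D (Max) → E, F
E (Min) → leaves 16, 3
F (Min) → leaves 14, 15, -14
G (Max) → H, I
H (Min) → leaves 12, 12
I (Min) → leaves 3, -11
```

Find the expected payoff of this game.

-4

C (Min): min(8, -15, -5) = -15
B (Chance): 1/2·-15 + 1/2·7 = -4
E (Min): min(16, 3) = 3
F (Min): min(14, 15, -14) = -14
D (Max): max(3, -14) = 3
H (Min): min(12, 12) = 12
I (Min): min(3, -11) = -11
G (Max): max(12, -11) = 12
Root (Min): min(-4, 3, 12) = -4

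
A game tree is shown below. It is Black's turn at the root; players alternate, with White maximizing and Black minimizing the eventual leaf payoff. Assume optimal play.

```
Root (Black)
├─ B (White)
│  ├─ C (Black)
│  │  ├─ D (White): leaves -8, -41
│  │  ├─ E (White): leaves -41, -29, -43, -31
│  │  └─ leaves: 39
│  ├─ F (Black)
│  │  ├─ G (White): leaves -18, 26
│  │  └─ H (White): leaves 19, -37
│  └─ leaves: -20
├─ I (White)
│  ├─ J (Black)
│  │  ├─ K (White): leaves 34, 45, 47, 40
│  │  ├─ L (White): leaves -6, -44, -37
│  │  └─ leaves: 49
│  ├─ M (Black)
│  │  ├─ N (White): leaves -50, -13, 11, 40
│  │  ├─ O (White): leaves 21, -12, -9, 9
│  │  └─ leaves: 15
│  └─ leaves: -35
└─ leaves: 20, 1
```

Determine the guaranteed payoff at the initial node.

D (White): max(-8, -41) = -8
E (White): max(-41, -29, -43, -31) = -29
C (Black): min(-8, -29, 39) = -29
G (White): max(-18, 26) = 26
H (White): max(19, -37) = 19
F (Black): min(26, 19) = 19
B (White): max(-29, 19, -20) = 19
K (White): max(34, 45, 47, 40) = 47
L (White): max(-6, -44, -37) = -6
J (Black): min(47, -6, 49) = -6
N (White): max(-50, -13, 11, 40) = 40
O (White): max(21, -12, -9, 9) = 21
M (Black): min(40, 21, 15) = 15
I (White): max(-6, 15, -35) = 15
Root (Black): min(19, 15, 20, 1) = 1

1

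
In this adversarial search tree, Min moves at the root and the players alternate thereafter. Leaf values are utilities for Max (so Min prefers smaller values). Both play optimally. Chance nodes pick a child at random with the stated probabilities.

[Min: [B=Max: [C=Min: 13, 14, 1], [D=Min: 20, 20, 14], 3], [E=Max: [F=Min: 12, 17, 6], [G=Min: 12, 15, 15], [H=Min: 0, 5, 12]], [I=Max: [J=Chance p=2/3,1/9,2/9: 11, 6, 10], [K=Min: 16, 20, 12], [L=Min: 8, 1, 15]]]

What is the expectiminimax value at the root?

12

C (Min): min(13, 14, 1) = 1
D (Min): min(20, 20, 14) = 14
B (Max): max(1, 14, 3) = 14
F (Min): min(12, 17, 6) = 6
G (Min): min(12, 15, 15) = 12
H (Min): min(0, 5, 12) = 0
E (Max): max(6, 12, 0) = 12
J (Chance): 2/3·11 + 1/9·6 + 2/9·10 = 10.22
K (Min): min(16, 20, 12) = 12
L (Min): min(8, 1, 15) = 1
I (Max): max(10.22, 12, 1) = 12
Root (Min): min(14, 12, 12) = 12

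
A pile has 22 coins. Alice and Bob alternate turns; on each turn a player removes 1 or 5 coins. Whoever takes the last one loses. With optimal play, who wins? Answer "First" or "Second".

First

Compute winning (W) and losing (L) positions by backward induction:
i:   0  1  2  3  4  5  6  7  8  9 10 11 12 13 14 15 16 17 18 19 20 21 22
     W  L  W  L  W  L  W  L  W  L  W  L  W  L  W  L  W  L  W  L  W  L  W
Position 22 is W, so the first player wins.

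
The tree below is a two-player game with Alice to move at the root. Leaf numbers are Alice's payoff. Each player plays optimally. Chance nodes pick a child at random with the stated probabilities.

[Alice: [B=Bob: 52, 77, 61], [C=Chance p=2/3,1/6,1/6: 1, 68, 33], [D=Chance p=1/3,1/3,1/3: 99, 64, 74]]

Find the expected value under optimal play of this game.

79

B (Bob): min(52, 77, 61) = 52
C (Chance): 2/3·1 + 1/6·68 + 1/6·33 = 17.5
D (Chance): 1/3·99 + 1/3·64 + 1/3·74 = 79
Root (Alice): max(52, 17.5, 79) = 79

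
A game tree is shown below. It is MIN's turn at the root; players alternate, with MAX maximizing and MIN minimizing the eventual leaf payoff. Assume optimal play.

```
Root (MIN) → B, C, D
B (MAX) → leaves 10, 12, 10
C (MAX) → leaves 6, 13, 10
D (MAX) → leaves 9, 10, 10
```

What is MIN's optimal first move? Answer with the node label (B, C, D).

B (MAX): max(10, 12, 10) = 12
C (MAX): max(6, 13, 10) = 13
D (MAX): max(9, 10, 10) = 10
Root (MIN): min(12, 13, 10) = 10
MIN picks the child with the lowest value: D (value 10).

D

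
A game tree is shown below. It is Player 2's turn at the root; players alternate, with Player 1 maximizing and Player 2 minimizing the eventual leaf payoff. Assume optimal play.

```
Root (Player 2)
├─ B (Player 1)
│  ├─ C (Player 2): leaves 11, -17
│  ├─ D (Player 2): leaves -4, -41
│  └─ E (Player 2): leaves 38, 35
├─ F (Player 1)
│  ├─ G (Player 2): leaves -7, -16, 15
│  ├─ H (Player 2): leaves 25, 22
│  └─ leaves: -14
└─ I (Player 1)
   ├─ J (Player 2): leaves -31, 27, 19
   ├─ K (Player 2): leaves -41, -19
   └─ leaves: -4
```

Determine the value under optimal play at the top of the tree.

-4

C (Player 2): min(11, -17) = -17
D (Player 2): min(-4, -41) = -41
E (Player 2): min(38, 35) = 35
B (Player 1): max(-17, -41, 35) = 35
G (Player 2): min(-7, -16, 15) = -16
H (Player 2): min(25, 22) = 22
F (Player 1): max(-16, 22, -14) = 22
J (Player 2): min(-31, 27, 19) = -31
K (Player 2): min(-41, -19) = -41
I (Player 1): max(-31, -41, -4) = -4
Root (Player 2): min(35, 22, -4) = -4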